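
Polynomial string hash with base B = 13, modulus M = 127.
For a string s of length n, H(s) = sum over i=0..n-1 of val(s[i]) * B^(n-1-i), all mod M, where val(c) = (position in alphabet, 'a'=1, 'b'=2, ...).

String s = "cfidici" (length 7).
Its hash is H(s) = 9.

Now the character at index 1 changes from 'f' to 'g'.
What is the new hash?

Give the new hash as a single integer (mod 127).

Answer: 81

Derivation:
val('f') = 6, val('g') = 7
Position k = 1, exponent = n-1-k = 5
B^5 mod M = 13^5 mod 127 = 72
Delta = (7 - 6) * 72 mod 127 = 72
New hash = (9 + 72) mod 127 = 81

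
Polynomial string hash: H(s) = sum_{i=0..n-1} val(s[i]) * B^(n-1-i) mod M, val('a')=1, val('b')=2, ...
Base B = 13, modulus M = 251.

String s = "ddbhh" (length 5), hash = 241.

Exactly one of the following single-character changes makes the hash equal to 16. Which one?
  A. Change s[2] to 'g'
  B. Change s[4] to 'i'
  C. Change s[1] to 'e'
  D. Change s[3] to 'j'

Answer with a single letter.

Answer: D

Derivation:
Option A: s[2]='b'->'g', delta=(7-2)*13^2 mod 251 = 92, hash=241+92 mod 251 = 82
Option B: s[4]='h'->'i', delta=(9-8)*13^0 mod 251 = 1, hash=241+1 mod 251 = 242
Option C: s[1]='d'->'e', delta=(5-4)*13^3 mod 251 = 189, hash=241+189 mod 251 = 179
Option D: s[3]='h'->'j', delta=(10-8)*13^1 mod 251 = 26, hash=241+26 mod 251 = 16 <-- target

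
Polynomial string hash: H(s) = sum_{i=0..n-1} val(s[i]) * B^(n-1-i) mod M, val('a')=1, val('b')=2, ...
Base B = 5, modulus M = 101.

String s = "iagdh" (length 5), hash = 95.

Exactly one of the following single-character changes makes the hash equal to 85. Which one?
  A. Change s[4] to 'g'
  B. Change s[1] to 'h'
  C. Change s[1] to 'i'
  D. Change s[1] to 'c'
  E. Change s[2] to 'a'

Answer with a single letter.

Option A: s[4]='h'->'g', delta=(7-8)*5^0 mod 101 = 100, hash=95+100 mod 101 = 94
Option B: s[1]='a'->'h', delta=(8-1)*5^3 mod 101 = 67, hash=95+67 mod 101 = 61
Option C: s[1]='a'->'i', delta=(9-1)*5^3 mod 101 = 91, hash=95+91 mod 101 = 85 <-- target
Option D: s[1]='a'->'c', delta=(3-1)*5^3 mod 101 = 48, hash=95+48 mod 101 = 42
Option E: s[2]='g'->'a', delta=(1-7)*5^2 mod 101 = 52, hash=95+52 mod 101 = 46

Answer: C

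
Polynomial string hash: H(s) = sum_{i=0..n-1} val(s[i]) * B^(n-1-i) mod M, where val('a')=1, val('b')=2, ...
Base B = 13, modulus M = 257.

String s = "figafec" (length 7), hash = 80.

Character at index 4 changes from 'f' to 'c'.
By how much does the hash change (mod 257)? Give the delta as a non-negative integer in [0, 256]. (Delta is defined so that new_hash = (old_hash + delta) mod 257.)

Delta formula: (val(new) - val(old)) * B^(n-1-k) mod M
  val('c') - val('f') = 3 - 6 = -3
  B^(n-1-k) = 13^2 mod 257 = 169
  Delta = -3 * 169 mod 257 = 7

Answer: 7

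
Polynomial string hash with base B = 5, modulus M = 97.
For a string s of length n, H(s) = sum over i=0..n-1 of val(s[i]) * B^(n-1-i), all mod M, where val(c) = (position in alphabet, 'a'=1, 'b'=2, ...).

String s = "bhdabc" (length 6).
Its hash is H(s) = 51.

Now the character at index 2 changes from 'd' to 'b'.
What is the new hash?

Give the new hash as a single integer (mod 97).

val('d') = 4, val('b') = 2
Position k = 2, exponent = n-1-k = 3
B^3 mod M = 5^3 mod 97 = 28
Delta = (2 - 4) * 28 mod 97 = 41
New hash = (51 + 41) mod 97 = 92

Answer: 92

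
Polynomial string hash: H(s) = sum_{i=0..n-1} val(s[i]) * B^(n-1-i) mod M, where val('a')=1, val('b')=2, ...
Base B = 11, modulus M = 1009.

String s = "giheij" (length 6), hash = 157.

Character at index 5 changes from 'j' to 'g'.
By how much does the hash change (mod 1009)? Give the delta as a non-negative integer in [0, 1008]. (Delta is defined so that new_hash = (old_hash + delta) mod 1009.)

Delta formula: (val(new) - val(old)) * B^(n-1-k) mod M
  val('g') - val('j') = 7 - 10 = -3
  B^(n-1-k) = 11^0 mod 1009 = 1
  Delta = -3 * 1 mod 1009 = 1006

Answer: 1006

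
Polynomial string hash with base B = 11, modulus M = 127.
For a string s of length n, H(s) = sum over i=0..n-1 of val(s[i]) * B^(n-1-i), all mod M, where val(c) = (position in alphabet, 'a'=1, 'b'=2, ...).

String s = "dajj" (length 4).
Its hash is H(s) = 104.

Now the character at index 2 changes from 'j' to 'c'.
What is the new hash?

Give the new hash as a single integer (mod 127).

val('j') = 10, val('c') = 3
Position k = 2, exponent = n-1-k = 1
B^1 mod M = 11^1 mod 127 = 11
Delta = (3 - 10) * 11 mod 127 = 50
New hash = (104 + 50) mod 127 = 27

Answer: 27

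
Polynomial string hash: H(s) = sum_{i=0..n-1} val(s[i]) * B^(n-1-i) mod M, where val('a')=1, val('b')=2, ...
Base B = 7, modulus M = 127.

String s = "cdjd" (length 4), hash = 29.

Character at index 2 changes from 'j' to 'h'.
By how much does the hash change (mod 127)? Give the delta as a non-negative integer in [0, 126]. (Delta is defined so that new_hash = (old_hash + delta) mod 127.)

Answer: 113

Derivation:
Delta formula: (val(new) - val(old)) * B^(n-1-k) mod M
  val('h') - val('j') = 8 - 10 = -2
  B^(n-1-k) = 7^1 mod 127 = 7
  Delta = -2 * 7 mod 127 = 113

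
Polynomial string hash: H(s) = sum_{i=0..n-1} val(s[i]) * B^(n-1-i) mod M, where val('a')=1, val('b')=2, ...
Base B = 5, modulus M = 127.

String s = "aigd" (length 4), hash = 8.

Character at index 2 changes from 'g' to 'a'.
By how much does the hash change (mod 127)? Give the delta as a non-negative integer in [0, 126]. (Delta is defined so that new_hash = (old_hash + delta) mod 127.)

Answer: 97

Derivation:
Delta formula: (val(new) - val(old)) * B^(n-1-k) mod M
  val('a') - val('g') = 1 - 7 = -6
  B^(n-1-k) = 5^1 mod 127 = 5
  Delta = -6 * 5 mod 127 = 97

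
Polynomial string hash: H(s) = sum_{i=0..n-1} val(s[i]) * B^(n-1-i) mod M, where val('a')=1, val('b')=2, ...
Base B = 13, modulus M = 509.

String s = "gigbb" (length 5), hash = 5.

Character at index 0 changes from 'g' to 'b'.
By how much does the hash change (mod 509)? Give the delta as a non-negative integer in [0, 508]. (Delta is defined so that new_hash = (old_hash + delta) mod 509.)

Answer: 224

Derivation:
Delta formula: (val(new) - val(old)) * B^(n-1-k) mod M
  val('b') - val('g') = 2 - 7 = -5
  B^(n-1-k) = 13^4 mod 509 = 57
  Delta = -5 * 57 mod 509 = 224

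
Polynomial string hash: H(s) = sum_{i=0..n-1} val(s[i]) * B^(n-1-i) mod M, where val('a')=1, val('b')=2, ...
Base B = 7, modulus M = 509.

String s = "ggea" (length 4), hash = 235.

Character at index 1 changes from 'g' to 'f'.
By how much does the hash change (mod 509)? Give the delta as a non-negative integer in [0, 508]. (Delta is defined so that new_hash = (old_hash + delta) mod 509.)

Answer: 460

Derivation:
Delta formula: (val(new) - val(old)) * B^(n-1-k) mod M
  val('f') - val('g') = 6 - 7 = -1
  B^(n-1-k) = 7^2 mod 509 = 49
  Delta = -1 * 49 mod 509 = 460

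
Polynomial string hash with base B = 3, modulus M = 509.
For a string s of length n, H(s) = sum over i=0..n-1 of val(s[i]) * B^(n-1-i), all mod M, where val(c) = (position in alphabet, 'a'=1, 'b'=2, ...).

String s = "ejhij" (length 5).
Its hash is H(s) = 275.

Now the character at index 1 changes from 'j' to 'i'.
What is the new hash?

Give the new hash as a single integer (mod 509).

Answer: 248

Derivation:
val('j') = 10, val('i') = 9
Position k = 1, exponent = n-1-k = 3
B^3 mod M = 3^3 mod 509 = 27
Delta = (9 - 10) * 27 mod 509 = 482
New hash = (275 + 482) mod 509 = 248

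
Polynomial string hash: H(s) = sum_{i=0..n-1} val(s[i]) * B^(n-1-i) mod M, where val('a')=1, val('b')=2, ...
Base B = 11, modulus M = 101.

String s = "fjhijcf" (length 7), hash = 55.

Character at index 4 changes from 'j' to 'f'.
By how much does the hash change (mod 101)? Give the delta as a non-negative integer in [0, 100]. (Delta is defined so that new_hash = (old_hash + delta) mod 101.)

Delta formula: (val(new) - val(old)) * B^(n-1-k) mod M
  val('f') - val('j') = 6 - 10 = -4
  B^(n-1-k) = 11^2 mod 101 = 20
  Delta = -4 * 20 mod 101 = 21

Answer: 21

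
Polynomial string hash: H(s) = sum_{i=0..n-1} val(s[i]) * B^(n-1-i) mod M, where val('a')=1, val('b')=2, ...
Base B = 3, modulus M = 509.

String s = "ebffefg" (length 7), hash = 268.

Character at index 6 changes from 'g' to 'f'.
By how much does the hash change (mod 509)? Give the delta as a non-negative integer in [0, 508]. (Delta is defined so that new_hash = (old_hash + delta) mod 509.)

Delta formula: (val(new) - val(old)) * B^(n-1-k) mod M
  val('f') - val('g') = 6 - 7 = -1
  B^(n-1-k) = 3^0 mod 509 = 1
  Delta = -1 * 1 mod 509 = 508

Answer: 508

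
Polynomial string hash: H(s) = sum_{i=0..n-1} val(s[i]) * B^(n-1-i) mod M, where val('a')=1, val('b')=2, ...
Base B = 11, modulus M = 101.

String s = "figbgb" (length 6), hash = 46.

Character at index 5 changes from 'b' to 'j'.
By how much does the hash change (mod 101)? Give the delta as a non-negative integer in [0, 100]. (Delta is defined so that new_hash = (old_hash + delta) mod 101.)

Answer: 8

Derivation:
Delta formula: (val(new) - val(old)) * B^(n-1-k) mod M
  val('j') - val('b') = 10 - 2 = 8
  B^(n-1-k) = 11^0 mod 101 = 1
  Delta = 8 * 1 mod 101 = 8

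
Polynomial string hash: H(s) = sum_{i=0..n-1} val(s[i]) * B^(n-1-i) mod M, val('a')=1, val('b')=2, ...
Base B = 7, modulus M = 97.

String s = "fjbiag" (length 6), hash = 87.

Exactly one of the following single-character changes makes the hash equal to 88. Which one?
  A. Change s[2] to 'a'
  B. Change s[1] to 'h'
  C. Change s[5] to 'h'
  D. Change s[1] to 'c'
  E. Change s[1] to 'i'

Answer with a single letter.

Option A: s[2]='b'->'a', delta=(1-2)*7^3 mod 97 = 45, hash=87+45 mod 97 = 35
Option B: s[1]='j'->'h', delta=(8-10)*7^4 mod 97 = 48, hash=87+48 mod 97 = 38
Option C: s[5]='g'->'h', delta=(8-7)*7^0 mod 97 = 1, hash=87+1 mod 97 = 88 <-- target
Option D: s[1]='j'->'c', delta=(3-10)*7^4 mod 97 = 71, hash=87+71 mod 97 = 61
Option E: s[1]='j'->'i', delta=(9-10)*7^4 mod 97 = 24, hash=87+24 mod 97 = 14

Answer: C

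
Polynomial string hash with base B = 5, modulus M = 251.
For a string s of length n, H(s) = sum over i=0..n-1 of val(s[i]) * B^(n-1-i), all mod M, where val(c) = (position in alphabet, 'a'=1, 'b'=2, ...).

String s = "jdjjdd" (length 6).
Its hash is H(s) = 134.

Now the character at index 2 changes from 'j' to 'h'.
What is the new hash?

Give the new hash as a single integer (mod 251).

val('j') = 10, val('h') = 8
Position k = 2, exponent = n-1-k = 3
B^3 mod M = 5^3 mod 251 = 125
Delta = (8 - 10) * 125 mod 251 = 1
New hash = (134 + 1) mod 251 = 135

Answer: 135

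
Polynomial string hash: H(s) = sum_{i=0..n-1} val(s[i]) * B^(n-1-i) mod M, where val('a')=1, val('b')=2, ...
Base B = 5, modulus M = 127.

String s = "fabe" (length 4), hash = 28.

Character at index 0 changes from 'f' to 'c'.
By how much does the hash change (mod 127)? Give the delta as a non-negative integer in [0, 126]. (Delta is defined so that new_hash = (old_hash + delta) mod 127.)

Answer: 6

Derivation:
Delta formula: (val(new) - val(old)) * B^(n-1-k) mod M
  val('c') - val('f') = 3 - 6 = -3
  B^(n-1-k) = 5^3 mod 127 = 125
  Delta = -3 * 125 mod 127 = 6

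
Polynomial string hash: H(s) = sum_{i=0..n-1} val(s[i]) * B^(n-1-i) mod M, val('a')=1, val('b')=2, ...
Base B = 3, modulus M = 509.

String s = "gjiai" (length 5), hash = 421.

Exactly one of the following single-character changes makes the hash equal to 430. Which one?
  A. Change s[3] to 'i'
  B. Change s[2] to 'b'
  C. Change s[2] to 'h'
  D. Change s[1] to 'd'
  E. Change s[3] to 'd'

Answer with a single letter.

Answer: E

Derivation:
Option A: s[3]='a'->'i', delta=(9-1)*3^1 mod 509 = 24, hash=421+24 mod 509 = 445
Option B: s[2]='i'->'b', delta=(2-9)*3^2 mod 509 = 446, hash=421+446 mod 509 = 358
Option C: s[2]='i'->'h', delta=(8-9)*3^2 mod 509 = 500, hash=421+500 mod 509 = 412
Option D: s[1]='j'->'d', delta=(4-10)*3^3 mod 509 = 347, hash=421+347 mod 509 = 259
Option E: s[3]='a'->'d', delta=(4-1)*3^1 mod 509 = 9, hash=421+9 mod 509 = 430 <-- target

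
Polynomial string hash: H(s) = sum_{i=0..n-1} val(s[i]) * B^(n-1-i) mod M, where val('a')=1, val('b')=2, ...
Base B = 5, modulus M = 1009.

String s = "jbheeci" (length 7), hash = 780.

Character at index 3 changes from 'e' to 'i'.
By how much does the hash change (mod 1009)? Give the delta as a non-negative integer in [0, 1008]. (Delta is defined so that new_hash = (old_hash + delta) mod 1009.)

Answer: 500

Derivation:
Delta formula: (val(new) - val(old)) * B^(n-1-k) mod M
  val('i') - val('e') = 9 - 5 = 4
  B^(n-1-k) = 5^3 mod 1009 = 125
  Delta = 4 * 125 mod 1009 = 500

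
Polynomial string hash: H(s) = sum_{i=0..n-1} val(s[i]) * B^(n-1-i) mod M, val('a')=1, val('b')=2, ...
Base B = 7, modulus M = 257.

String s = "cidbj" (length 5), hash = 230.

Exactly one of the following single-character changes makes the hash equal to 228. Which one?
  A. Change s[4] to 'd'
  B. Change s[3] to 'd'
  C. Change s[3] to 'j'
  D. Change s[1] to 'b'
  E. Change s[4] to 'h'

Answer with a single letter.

Option A: s[4]='j'->'d', delta=(4-10)*7^0 mod 257 = 251, hash=230+251 mod 257 = 224
Option B: s[3]='b'->'d', delta=(4-2)*7^1 mod 257 = 14, hash=230+14 mod 257 = 244
Option C: s[3]='b'->'j', delta=(10-2)*7^1 mod 257 = 56, hash=230+56 mod 257 = 29
Option D: s[1]='i'->'b', delta=(2-9)*7^3 mod 257 = 169, hash=230+169 mod 257 = 142
Option E: s[4]='j'->'h', delta=(8-10)*7^0 mod 257 = 255, hash=230+255 mod 257 = 228 <-- target

Answer: E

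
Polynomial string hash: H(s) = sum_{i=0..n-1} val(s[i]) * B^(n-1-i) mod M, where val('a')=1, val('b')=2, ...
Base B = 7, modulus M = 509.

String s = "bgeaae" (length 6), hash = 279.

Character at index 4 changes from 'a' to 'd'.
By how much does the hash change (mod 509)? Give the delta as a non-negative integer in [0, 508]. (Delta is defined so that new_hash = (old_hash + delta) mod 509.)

Answer: 21

Derivation:
Delta formula: (val(new) - val(old)) * B^(n-1-k) mod M
  val('d') - val('a') = 4 - 1 = 3
  B^(n-1-k) = 7^1 mod 509 = 7
  Delta = 3 * 7 mod 509 = 21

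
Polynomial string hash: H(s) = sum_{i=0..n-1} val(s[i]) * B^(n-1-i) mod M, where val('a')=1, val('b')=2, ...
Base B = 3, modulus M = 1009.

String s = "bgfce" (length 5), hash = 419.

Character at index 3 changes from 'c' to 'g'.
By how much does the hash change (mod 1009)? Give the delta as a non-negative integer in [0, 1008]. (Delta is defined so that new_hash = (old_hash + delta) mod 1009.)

Delta formula: (val(new) - val(old)) * B^(n-1-k) mod M
  val('g') - val('c') = 7 - 3 = 4
  B^(n-1-k) = 3^1 mod 1009 = 3
  Delta = 4 * 3 mod 1009 = 12

Answer: 12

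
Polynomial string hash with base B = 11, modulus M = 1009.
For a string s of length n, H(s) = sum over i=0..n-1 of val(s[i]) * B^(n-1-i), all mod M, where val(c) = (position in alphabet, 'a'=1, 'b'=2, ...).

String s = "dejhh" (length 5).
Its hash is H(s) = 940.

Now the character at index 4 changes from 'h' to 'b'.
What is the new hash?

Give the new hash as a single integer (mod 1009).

val('h') = 8, val('b') = 2
Position k = 4, exponent = n-1-k = 0
B^0 mod M = 11^0 mod 1009 = 1
Delta = (2 - 8) * 1 mod 1009 = 1003
New hash = (940 + 1003) mod 1009 = 934

Answer: 934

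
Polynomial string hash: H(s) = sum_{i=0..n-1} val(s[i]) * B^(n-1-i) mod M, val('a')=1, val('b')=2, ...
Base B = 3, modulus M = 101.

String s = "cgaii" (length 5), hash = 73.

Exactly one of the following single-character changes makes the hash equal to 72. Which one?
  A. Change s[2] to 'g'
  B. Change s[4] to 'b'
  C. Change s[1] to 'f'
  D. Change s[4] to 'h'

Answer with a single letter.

Option A: s[2]='a'->'g', delta=(7-1)*3^2 mod 101 = 54, hash=73+54 mod 101 = 26
Option B: s[4]='i'->'b', delta=(2-9)*3^0 mod 101 = 94, hash=73+94 mod 101 = 66
Option C: s[1]='g'->'f', delta=(6-7)*3^3 mod 101 = 74, hash=73+74 mod 101 = 46
Option D: s[4]='i'->'h', delta=(8-9)*3^0 mod 101 = 100, hash=73+100 mod 101 = 72 <-- target

Answer: D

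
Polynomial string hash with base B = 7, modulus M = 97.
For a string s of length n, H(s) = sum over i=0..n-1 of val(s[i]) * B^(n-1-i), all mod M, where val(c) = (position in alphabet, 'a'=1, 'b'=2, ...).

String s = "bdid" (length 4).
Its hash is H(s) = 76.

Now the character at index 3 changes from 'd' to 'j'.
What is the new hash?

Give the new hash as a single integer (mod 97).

val('d') = 4, val('j') = 10
Position k = 3, exponent = n-1-k = 0
B^0 mod M = 7^0 mod 97 = 1
Delta = (10 - 4) * 1 mod 97 = 6
New hash = (76 + 6) mod 97 = 82

Answer: 82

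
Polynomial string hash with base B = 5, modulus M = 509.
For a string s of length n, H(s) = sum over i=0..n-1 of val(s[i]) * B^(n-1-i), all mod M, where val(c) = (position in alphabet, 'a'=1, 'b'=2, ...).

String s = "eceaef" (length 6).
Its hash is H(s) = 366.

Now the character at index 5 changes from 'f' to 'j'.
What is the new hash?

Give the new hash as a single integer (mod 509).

val('f') = 6, val('j') = 10
Position k = 5, exponent = n-1-k = 0
B^0 mod M = 5^0 mod 509 = 1
Delta = (10 - 6) * 1 mod 509 = 4
New hash = (366 + 4) mod 509 = 370

Answer: 370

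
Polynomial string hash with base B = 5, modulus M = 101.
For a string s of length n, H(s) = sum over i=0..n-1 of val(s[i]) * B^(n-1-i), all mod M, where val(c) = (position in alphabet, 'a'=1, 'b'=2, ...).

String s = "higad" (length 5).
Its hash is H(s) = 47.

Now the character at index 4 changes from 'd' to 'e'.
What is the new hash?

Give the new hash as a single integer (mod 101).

val('d') = 4, val('e') = 5
Position k = 4, exponent = n-1-k = 0
B^0 mod M = 5^0 mod 101 = 1
Delta = (5 - 4) * 1 mod 101 = 1
New hash = (47 + 1) mod 101 = 48

Answer: 48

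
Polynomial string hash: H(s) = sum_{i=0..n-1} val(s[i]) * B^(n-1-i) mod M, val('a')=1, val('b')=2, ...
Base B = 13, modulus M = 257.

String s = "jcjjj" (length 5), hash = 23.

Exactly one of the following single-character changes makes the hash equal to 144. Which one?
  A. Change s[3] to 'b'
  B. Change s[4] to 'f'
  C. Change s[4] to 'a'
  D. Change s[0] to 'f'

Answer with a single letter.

Option A: s[3]='j'->'b', delta=(2-10)*13^1 mod 257 = 153, hash=23+153 mod 257 = 176
Option B: s[4]='j'->'f', delta=(6-10)*13^0 mod 257 = 253, hash=23+253 mod 257 = 19
Option C: s[4]='j'->'a', delta=(1-10)*13^0 mod 257 = 248, hash=23+248 mod 257 = 14
Option D: s[0]='j'->'f', delta=(6-10)*13^4 mod 257 = 121, hash=23+121 mod 257 = 144 <-- target

Answer: D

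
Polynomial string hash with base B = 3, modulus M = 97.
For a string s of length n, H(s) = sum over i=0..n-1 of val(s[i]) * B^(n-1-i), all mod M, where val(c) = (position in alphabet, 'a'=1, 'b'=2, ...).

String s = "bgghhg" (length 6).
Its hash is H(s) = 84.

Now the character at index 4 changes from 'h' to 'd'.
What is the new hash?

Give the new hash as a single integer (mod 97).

val('h') = 8, val('d') = 4
Position k = 4, exponent = n-1-k = 1
B^1 mod M = 3^1 mod 97 = 3
Delta = (4 - 8) * 3 mod 97 = 85
New hash = (84 + 85) mod 97 = 72

Answer: 72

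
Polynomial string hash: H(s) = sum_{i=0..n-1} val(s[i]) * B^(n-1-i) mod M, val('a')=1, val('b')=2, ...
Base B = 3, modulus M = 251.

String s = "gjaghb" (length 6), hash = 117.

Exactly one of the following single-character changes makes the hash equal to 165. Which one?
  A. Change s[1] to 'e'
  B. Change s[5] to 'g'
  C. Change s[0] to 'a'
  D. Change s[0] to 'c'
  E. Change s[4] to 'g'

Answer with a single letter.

Answer: C

Derivation:
Option A: s[1]='j'->'e', delta=(5-10)*3^4 mod 251 = 97, hash=117+97 mod 251 = 214
Option B: s[5]='b'->'g', delta=(7-2)*3^0 mod 251 = 5, hash=117+5 mod 251 = 122
Option C: s[0]='g'->'a', delta=(1-7)*3^5 mod 251 = 48, hash=117+48 mod 251 = 165 <-- target
Option D: s[0]='g'->'c', delta=(3-7)*3^5 mod 251 = 32, hash=117+32 mod 251 = 149
Option E: s[4]='h'->'g', delta=(7-8)*3^1 mod 251 = 248, hash=117+248 mod 251 = 114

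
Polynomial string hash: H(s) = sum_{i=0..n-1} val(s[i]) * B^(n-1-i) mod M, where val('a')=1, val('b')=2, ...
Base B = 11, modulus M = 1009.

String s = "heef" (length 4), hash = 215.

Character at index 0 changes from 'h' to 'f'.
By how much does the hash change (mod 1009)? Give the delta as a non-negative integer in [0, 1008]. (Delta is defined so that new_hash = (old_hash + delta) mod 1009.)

Delta formula: (val(new) - val(old)) * B^(n-1-k) mod M
  val('f') - val('h') = 6 - 8 = -2
  B^(n-1-k) = 11^3 mod 1009 = 322
  Delta = -2 * 322 mod 1009 = 365

Answer: 365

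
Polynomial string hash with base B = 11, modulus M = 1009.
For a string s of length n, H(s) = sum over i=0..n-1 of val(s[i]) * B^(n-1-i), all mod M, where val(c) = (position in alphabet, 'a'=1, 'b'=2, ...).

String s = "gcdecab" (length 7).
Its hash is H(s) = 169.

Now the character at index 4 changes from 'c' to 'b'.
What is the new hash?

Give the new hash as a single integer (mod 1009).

Answer: 48

Derivation:
val('c') = 3, val('b') = 2
Position k = 4, exponent = n-1-k = 2
B^2 mod M = 11^2 mod 1009 = 121
Delta = (2 - 3) * 121 mod 1009 = 888
New hash = (169 + 888) mod 1009 = 48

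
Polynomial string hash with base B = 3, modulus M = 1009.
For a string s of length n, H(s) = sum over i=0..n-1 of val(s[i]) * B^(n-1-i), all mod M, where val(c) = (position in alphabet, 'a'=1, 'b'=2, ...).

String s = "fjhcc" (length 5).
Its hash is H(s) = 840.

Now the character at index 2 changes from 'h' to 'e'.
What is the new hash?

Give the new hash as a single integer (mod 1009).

val('h') = 8, val('e') = 5
Position k = 2, exponent = n-1-k = 2
B^2 mod M = 3^2 mod 1009 = 9
Delta = (5 - 8) * 9 mod 1009 = 982
New hash = (840 + 982) mod 1009 = 813

Answer: 813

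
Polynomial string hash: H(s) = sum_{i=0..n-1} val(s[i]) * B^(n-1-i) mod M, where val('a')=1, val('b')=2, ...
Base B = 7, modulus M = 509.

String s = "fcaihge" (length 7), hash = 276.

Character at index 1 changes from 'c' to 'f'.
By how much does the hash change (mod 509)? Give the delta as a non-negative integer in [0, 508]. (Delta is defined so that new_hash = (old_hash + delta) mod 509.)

Delta formula: (val(new) - val(old)) * B^(n-1-k) mod M
  val('f') - val('c') = 6 - 3 = 3
  B^(n-1-k) = 7^5 mod 509 = 10
  Delta = 3 * 10 mod 509 = 30

Answer: 30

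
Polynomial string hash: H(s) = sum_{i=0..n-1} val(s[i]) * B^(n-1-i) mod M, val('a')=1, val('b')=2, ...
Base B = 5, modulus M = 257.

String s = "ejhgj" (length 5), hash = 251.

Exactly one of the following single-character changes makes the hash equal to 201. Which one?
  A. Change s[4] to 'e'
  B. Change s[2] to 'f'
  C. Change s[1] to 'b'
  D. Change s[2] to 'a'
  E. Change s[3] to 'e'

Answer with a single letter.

Answer: B

Derivation:
Option A: s[4]='j'->'e', delta=(5-10)*5^0 mod 257 = 252, hash=251+252 mod 257 = 246
Option B: s[2]='h'->'f', delta=(6-8)*5^2 mod 257 = 207, hash=251+207 mod 257 = 201 <-- target
Option C: s[1]='j'->'b', delta=(2-10)*5^3 mod 257 = 28, hash=251+28 mod 257 = 22
Option D: s[2]='h'->'a', delta=(1-8)*5^2 mod 257 = 82, hash=251+82 mod 257 = 76
Option E: s[3]='g'->'e', delta=(5-7)*5^1 mod 257 = 247, hash=251+247 mod 257 = 241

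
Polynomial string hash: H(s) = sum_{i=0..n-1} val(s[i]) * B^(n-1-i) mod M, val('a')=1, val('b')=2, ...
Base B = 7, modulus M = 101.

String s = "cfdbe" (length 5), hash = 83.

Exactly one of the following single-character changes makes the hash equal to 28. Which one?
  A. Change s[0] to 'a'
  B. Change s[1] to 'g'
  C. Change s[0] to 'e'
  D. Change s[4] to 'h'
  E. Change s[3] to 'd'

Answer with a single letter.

Option A: s[0]='c'->'a', delta=(1-3)*7^4 mod 101 = 46, hash=83+46 mod 101 = 28 <-- target
Option B: s[1]='f'->'g', delta=(7-6)*7^3 mod 101 = 40, hash=83+40 mod 101 = 22
Option C: s[0]='c'->'e', delta=(5-3)*7^4 mod 101 = 55, hash=83+55 mod 101 = 37
Option D: s[4]='e'->'h', delta=(8-5)*7^0 mod 101 = 3, hash=83+3 mod 101 = 86
Option E: s[3]='b'->'d', delta=(4-2)*7^1 mod 101 = 14, hash=83+14 mod 101 = 97

Answer: A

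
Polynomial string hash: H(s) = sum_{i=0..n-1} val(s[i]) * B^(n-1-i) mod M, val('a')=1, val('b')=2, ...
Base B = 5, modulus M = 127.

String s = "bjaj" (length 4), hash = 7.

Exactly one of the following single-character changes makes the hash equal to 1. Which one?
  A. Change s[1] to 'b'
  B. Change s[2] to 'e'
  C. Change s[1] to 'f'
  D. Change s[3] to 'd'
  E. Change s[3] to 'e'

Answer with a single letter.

Option A: s[1]='j'->'b', delta=(2-10)*5^2 mod 127 = 54, hash=7+54 mod 127 = 61
Option B: s[2]='a'->'e', delta=(5-1)*5^1 mod 127 = 20, hash=7+20 mod 127 = 27
Option C: s[1]='j'->'f', delta=(6-10)*5^2 mod 127 = 27, hash=7+27 mod 127 = 34
Option D: s[3]='j'->'d', delta=(4-10)*5^0 mod 127 = 121, hash=7+121 mod 127 = 1 <-- target
Option E: s[3]='j'->'e', delta=(5-10)*5^0 mod 127 = 122, hash=7+122 mod 127 = 2

Answer: D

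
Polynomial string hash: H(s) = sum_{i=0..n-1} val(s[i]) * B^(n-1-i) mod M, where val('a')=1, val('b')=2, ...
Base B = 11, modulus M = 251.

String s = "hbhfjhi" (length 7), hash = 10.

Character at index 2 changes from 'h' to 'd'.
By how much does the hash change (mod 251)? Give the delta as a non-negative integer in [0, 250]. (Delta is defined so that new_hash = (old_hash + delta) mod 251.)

Answer: 170

Derivation:
Delta formula: (val(new) - val(old)) * B^(n-1-k) mod M
  val('d') - val('h') = 4 - 8 = -4
  B^(n-1-k) = 11^4 mod 251 = 83
  Delta = -4 * 83 mod 251 = 170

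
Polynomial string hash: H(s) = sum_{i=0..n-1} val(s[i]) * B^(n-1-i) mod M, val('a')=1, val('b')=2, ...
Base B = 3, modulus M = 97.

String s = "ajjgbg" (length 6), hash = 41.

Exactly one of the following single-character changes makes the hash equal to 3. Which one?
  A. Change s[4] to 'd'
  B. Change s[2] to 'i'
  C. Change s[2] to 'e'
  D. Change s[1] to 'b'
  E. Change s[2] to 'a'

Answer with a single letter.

Answer: C

Derivation:
Option A: s[4]='b'->'d', delta=(4-2)*3^1 mod 97 = 6, hash=41+6 mod 97 = 47
Option B: s[2]='j'->'i', delta=(9-10)*3^3 mod 97 = 70, hash=41+70 mod 97 = 14
Option C: s[2]='j'->'e', delta=(5-10)*3^3 mod 97 = 59, hash=41+59 mod 97 = 3 <-- target
Option D: s[1]='j'->'b', delta=(2-10)*3^4 mod 97 = 31, hash=41+31 mod 97 = 72
Option E: s[2]='j'->'a', delta=(1-10)*3^3 mod 97 = 48, hash=41+48 mod 97 = 89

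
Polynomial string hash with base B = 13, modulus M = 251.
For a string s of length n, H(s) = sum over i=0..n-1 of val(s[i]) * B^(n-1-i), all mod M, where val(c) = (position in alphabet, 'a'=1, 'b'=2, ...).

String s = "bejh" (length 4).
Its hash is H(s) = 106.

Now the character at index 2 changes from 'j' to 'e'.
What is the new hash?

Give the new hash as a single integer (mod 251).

val('j') = 10, val('e') = 5
Position k = 2, exponent = n-1-k = 1
B^1 mod M = 13^1 mod 251 = 13
Delta = (5 - 10) * 13 mod 251 = 186
New hash = (106 + 186) mod 251 = 41

Answer: 41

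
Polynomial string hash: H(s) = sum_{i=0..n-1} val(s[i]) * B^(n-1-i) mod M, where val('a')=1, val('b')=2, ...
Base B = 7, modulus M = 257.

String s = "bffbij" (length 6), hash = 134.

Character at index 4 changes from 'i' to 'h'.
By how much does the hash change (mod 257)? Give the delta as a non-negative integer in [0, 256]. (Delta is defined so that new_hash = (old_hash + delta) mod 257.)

Delta formula: (val(new) - val(old)) * B^(n-1-k) mod M
  val('h') - val('i') = 8 - 9 = -1
  B^(n-1-k) = 7^1 mod 257 = 7
  Delta = -1 * 7 mod 257 = 250

Answer: 250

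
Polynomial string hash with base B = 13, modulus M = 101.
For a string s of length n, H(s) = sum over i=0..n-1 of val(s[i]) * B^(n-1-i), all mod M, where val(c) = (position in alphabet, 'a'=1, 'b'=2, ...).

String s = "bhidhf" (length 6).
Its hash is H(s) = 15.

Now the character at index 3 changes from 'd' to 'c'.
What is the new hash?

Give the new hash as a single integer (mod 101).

val('d') = 4, val('c') = 3
Position k = 3, exponent = n-1-k = 2
B^2 mod M = 13^2 mod 101 = 68
Delta = (3 - 4) * 68 mod 101 = 33
New hash = (15 + 33) mod 101 = 48

Answer: 48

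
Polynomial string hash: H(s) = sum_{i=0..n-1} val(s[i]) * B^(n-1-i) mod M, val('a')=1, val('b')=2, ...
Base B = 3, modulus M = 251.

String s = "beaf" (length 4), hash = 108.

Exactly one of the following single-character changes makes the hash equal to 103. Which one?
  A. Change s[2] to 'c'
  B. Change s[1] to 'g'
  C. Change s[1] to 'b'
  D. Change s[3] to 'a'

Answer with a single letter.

Option A: s[2]='a'->'c', delta=(3-1)*3^1 mod 251 = 6, hash=108+6 mod 251 = 114
Option B: s[1]='e'->'g', delta=(7-5)*3^2 mod 251 = 18, hash=108+18 mod 251 = 126
Option C: s[1]='e'->'b', delta=(2-5)*3^2 mod 251 = 224, hash=108+224 mod 251 = 81
Option D: s[3]='f'->'a', delta=(1-6)*3^0 mod 251 = 246, hash=108+246 mod 251 = 103 <-- target

Answer: D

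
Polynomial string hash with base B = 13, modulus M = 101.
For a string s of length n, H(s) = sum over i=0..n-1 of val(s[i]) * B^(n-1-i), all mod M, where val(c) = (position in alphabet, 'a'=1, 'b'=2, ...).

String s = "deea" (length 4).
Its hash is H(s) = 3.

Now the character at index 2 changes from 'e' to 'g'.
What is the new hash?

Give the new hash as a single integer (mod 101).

Answer: 29

Derivation:
val('e') = 5, val('g') = 7
Position k = 2, exponent = n-1-k = 1
B^1 mod M = 13^1 mod 101 = 13
Delta = (7 - 5) * 13 mod 101 = 26
New hash = (3 + 26) mod 101 = 29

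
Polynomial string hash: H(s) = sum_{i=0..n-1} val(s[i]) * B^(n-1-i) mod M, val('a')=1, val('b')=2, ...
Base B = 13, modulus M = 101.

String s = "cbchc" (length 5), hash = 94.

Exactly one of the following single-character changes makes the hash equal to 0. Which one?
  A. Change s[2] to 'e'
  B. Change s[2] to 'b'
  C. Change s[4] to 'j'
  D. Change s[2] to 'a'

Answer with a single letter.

Answer: C

Derivation:
Option A: s[2]='c'->'e', delta=(5-3)*13^2 mod 101 = 35, hash=94+35 mod 101 = 28
Option B: s[2]='c'->'b', delta=(2-3)*13^2 mod 101 = 33, hash=94+33 mod 101 = 26
Option C: s[4]='c'->'j', delta=(10-3)*13^0 mod 101 = 7, hash=94+7 mod 101 = 0 <-- target
Option D: s[2]='c'->'a', delta=(1-3)*13^2 mod 101 = 66, hash=94+66 mod 101 = 59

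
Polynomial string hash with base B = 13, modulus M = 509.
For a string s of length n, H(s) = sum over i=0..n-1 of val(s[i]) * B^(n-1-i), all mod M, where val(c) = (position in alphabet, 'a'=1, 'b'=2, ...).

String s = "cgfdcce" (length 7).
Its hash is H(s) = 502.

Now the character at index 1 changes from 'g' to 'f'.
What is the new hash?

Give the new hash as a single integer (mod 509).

val('g') = 7, val('f') = 6
Position k = 1, exponent = n-1-k = 5
B^5 mod M = 13^5 mod 509 = 232
Delta = (6 - 7) * 232 mod 509 = 277
New hash = (502 + 277) mod 509 = 270

Answer: 270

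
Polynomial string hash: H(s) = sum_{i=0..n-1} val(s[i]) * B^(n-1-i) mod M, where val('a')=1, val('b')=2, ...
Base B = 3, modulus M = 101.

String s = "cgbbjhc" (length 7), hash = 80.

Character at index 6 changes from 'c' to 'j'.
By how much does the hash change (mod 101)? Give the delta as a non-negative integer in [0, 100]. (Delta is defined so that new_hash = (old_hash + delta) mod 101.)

Answer: 7

Derivation:
Delta formula: (val(new) - val(old)) * B^(n-1-k) mod M
  val('j') - val('c') = 10 - 3 = 7
  B^(n-1-k) = 3^0 mod 101 = 1
  Delta = 7 * 1 mod 101 = 7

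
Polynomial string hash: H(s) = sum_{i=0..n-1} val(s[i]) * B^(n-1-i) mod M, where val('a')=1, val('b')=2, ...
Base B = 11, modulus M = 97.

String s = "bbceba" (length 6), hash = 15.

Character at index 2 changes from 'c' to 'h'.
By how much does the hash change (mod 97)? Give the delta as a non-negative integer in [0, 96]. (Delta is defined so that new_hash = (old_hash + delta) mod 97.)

Delta formula: (val(new) - val(old)) * B^(n-1-k) mod M
  val('h') - val('c') = 8 - 3 = 5
  B^(n-1-k) = 11^3 mod 97 = 70
  Delta = 5 * 70 mod 97 = 59

Answer: 59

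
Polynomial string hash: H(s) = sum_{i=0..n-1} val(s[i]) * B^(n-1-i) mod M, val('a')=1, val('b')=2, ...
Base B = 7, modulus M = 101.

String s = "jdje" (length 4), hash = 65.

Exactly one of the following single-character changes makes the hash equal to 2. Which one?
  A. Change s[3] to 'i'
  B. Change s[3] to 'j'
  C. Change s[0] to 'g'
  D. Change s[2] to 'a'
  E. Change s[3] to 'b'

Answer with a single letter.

Answer: D

Derivation:
Option A: s[3]='e'->'i', delta=(9-5)*7^0 mod 101 = 4, hash=65+4 mod 101 = 69
Option B: s[3]='e'->'j', delta=(10-5)*7^0 mod 101 = 5, hash=65+5 mod 101 = 70
Option C: s[0]='j'->'g', delta=(7-10)*7^3 mod 101 = 82, hash=65+82 mod 101 = 46
Option D: s[2]='j'->'a', delta=(1-10)*7^1 mod 101 = 38, hash=65+38 mod 101 = 2 <-- target
Option E: s[3]='e'->'b', delta=(2-5)*7^0 mod 101 = 98, hash=65+98 mod 101 = 62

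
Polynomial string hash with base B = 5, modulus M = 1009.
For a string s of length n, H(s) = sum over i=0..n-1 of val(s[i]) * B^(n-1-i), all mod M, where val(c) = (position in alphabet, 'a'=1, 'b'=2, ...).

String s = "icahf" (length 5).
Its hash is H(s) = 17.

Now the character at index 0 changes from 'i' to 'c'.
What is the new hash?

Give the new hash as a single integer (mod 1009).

Answer: 303

Derivation:
val('i') = 9, val('c') = 3
Position k = 0, exponent = n-1-k = 4
B^4 mod M = 5^4 mod 1009 = 625
Delta = (3 - 9) * 625 mod 1009 = 286
New hash = (17 + 286) mod 1009 = 303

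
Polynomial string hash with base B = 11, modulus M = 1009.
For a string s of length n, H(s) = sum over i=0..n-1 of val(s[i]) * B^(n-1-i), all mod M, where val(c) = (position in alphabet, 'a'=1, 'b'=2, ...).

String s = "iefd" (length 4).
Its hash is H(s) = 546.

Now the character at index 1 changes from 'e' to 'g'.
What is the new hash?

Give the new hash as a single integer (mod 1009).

Answer: 788

Derivation:
val('e') = 5, val('g') = 7
Position k = 1, exponent = n-1-k = 2
B^2 mod M = 11^2 mod 1009 = 121
Delta = (7 - 5) * 121 mod 1009 = 242
New hash = (546 + 242) mod 1009 = 788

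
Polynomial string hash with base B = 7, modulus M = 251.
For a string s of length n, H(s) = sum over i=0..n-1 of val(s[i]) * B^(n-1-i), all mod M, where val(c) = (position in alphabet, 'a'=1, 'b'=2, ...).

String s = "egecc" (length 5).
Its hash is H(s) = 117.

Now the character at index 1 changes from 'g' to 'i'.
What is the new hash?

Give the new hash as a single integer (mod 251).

val('g') = 7, val('i') = 9
Position k = 1, exponent = n-1-k = 3
B^3 mod M = 7^3 mod 251 = 92
Delta = (9 - 7) * 92 mod 251 = 184
New hash = (117 + 184) mod 251 = 50

Answer: 50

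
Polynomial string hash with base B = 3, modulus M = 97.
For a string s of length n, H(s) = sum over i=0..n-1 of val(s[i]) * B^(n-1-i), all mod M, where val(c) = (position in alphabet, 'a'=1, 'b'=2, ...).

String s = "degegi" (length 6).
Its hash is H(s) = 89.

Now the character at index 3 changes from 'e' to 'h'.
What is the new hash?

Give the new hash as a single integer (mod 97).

Answer: 19

Derivation:
val('e') = 5, val('h') = 8
Position k = 3, exponent = n-1-k = 2
B^2 mod M = 3^2 mod 97 = 9
Delta = (8 - 5) * 9 mod 97 = 27
New hash = (89 + 27) mod 97 = 19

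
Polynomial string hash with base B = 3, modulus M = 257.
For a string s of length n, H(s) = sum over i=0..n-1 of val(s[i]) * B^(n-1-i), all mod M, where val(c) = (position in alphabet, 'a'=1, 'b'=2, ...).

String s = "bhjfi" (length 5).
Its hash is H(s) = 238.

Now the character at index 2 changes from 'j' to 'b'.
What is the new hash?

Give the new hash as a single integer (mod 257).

val('j') = 10, val('b') = 2
Position k = 2, exponent = n-1-k = 2
B^2 mod M = 3^2 mod 257 = 9
Delta = (2 - 10) * 9 mod 257 = 185
New hash = (238 + 185) mod 257 = 166

Answer: 166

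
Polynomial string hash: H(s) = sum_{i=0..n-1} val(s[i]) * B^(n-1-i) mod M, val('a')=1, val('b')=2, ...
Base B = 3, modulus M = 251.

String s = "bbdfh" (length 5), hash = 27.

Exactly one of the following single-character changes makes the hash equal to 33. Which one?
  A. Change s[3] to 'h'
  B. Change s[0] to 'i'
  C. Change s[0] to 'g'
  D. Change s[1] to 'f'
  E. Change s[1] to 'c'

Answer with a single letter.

Answer: A

Derivation:
Option A: s[3]='f'->'h', delta=(8-6)*3^1 mod 251 = 6, hash=27+6 mod 251 = 33 <-- target
Option B: s[0]='b'->'i', delta=(9-2)*3^4 mod 251 = 65, hash=27+65 mod 251 = 92
Option C: s[0]='b'->'g', delta=(7-2)*3^4 mod 251 = 154, hash=27+154 mod 251 = 181
Option D: s[1]='b'->'f', delta=(6-2)*3^3 mod 251 = 108, hash=27+108 mod 251 = 135
Option E: s[1]='b'->'c', delta=(3-2)*3^3 mod 251 = 27, hash=27+27 mod 251 = 54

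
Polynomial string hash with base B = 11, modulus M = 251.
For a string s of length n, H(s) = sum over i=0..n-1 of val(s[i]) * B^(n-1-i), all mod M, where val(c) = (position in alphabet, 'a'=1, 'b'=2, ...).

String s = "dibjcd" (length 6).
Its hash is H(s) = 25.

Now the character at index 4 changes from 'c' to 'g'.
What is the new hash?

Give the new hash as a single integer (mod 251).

Answer: 69

Derivation:
val('c') = 3, val('g') = 7
Position k = 4, exponent = n-1-k = 1
B^1 mod M = 11^1 mod 251 = 11
Delta = (7 - 3) * 11 mod 251 = 44
New hash = (25 + 44) mod 251 = 69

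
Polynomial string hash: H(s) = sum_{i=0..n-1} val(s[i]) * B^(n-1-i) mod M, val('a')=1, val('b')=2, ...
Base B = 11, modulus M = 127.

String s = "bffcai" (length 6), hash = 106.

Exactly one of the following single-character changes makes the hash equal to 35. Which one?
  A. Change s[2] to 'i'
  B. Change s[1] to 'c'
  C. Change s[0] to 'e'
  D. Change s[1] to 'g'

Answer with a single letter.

Answer: A

Derivation:
Option A: s[2]='f'->'i', delta=(9-6)*11^3 mod 127 = 56, hash=106+56 mod 127 = 35 <-- target
Option B: s[1]='f'->'c', delta=(3-6)*11^4 mod 127 = 19, hash=106+19 mod 127 = 125
Option C: s[0]='b'->'e', delta=(5-2)*11^5 mod 127 = 45, hash=106+45 mod 127 = 24
Option D: s[1]='f'->'g', delta=(7-6)*11^4 mod 127 = 36, hash=106+36 mod 127 = 15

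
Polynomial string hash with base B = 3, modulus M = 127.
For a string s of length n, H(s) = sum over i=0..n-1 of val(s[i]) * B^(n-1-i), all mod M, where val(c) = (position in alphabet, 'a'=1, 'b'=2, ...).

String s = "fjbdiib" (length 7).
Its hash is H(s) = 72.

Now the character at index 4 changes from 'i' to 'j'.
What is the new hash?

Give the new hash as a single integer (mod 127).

Answer: 81

Derivation:
val('i') = 9, val('j') = 10
Position k = 4, exponent = n-1-k = 2
B^2 mod M = 3^2 mod 127 = 9
Delta = (10 - 9) * 9 mod 127 = 9
New hash = (72 + 9) mod 127 = 81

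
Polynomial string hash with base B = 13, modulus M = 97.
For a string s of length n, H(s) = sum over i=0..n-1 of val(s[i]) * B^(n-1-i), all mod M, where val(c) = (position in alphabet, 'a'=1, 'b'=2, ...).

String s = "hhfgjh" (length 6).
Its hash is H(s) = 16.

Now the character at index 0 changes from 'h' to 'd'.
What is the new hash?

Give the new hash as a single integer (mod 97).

val('h') = 8, val('d') = 4
Position k = 0, exponent = n-1-k = 5
B^5 mod M = 13^5 mod 97 = 74
Delta = (4 - 8) * 74 mod 97 = 92
New hash = (16 + 92) mod 97 = 11

Answer: 11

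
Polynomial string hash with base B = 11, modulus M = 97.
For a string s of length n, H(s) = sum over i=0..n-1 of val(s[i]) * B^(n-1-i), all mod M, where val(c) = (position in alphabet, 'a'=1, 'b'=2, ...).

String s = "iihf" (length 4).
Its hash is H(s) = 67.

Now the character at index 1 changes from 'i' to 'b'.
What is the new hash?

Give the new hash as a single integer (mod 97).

Answer: 93

Derivation:
val('i') = 9, val('b') = 2
Position k = 1, exponent = n-1-k = 2
B^2 mod M = 11^2 mod 97 = 24
Delta = (2 - 9) * 24 mod 97 = 26
New hash = (67 + 26) mod 97 = 93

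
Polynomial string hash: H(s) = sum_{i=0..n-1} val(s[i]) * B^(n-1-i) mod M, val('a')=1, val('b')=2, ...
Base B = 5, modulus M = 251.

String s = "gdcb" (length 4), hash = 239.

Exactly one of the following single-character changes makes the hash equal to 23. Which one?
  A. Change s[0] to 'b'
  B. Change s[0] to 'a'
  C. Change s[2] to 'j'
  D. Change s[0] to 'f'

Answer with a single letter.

Answer: C

Derivation:
Option A: s[0]='g'->'b', delta=(2-7)*5^3 mod 251 = 128, hash=239+128 mod 251 = 116
Option B: s[0]='g'->'a', delta=(1-7)*5^3 mod 251 = 3, hash=239+3 mod 251 = 242
Option C: s[2]='c'->'j', delta=(10-3)*5^1 mod 251 = 35, hash=239+35 mod 251 = 23 <-- target
Option D: s[0]='g'->'f', delta=(6-7)*5^3 mod 251 = 126, hash=239+126 mod 251 = 114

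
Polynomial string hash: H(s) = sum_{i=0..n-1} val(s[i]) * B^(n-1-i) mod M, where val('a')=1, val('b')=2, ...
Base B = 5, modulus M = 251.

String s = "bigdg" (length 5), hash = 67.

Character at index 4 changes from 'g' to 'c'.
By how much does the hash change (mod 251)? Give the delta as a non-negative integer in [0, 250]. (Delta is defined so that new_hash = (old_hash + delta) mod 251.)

Answer: 247

Derivation:
Delta formula: (val(new) - val(old)) * B^(n-1-k) mod M
  val('c') - val('g') = 3 - 7 = -4
  B^(n-1-k) = 5^0 mod 251 = 1
  Delta = -4 * 1 mod 251 = 247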